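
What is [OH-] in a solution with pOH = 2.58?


[OH-] = 10^(-pOH)
[OH-] = 10^(-2.58)
[OH-] = 0.0026 M

0.0026 M


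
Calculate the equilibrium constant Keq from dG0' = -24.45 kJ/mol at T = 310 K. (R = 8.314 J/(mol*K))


Keq = exp(-dG0 * 1000 / (R * T))
Keq = exp(-(-24.45) * 1000 / (8.314 * 310))
Keq = 13180.9102

13180.9102


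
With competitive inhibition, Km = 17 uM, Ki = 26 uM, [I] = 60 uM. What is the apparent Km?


Km_app = Km * (1 + [I]/Ki)
Km_app = 17 * (1 + 60/26)
Km_app = 56.2308 uM

56.2308 uM


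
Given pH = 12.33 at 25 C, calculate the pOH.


pOH = 14 - pH
pOH = 14 - 12.33
pOH = 1.67

1.67


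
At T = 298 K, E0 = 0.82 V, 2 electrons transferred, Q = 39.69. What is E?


E = E0 - (RT/nF) * ln(Q)
E = 0.82 - (8.314 * 298 / (2 * 96485)) * ln(39.69)
E = 0.7727 V

0.7727 V


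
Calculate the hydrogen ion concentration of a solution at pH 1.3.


[H+] = 10^(-pH)
[H+] = 10^(-1.3)
[H+] = 0.0501 M

0.0501 M


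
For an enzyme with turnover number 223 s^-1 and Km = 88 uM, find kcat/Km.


Catalytic efficiency = kcat / Km
= 223 / 88
= 2.5341 uM^-1*s^-1

2.5341 uM^-1*s^-1


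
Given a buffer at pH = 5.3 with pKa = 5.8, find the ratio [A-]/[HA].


[A-]/[HA] = 10^(pH - pKa)
= 10^(5.3 - 5.8)
= 0.3162

0.3162


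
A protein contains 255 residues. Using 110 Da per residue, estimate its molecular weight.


MW = n_residues * 110 Da
MW = 255 * 110
MW = 28050 Da

28050 Da


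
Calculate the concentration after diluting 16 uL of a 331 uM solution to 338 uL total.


C2 = C1 * V1 / V2
C2 = 331 * 16 / 338
C2 = 15.6686 uM

15.6686 uM


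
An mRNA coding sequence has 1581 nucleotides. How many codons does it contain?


codons = nucleotides / 3
codons = 1581 / 3 = 527

527


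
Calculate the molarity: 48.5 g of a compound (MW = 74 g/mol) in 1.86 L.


C = (mass / MW) / volume
C = (48.5 / 74) / 1.86
C = 0.3524 M

0.3524 M


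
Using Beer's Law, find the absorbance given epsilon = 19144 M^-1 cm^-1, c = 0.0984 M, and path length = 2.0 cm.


A = epsilon * c * l
A = 19144 * 0.0984 * 2.0
A = 3767.5392

3767.5392


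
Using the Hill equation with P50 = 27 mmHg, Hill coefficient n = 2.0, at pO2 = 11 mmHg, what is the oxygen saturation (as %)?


Y = pO2^n / (P50^n + pO2^n)
Y = 11^2.0 / (27^2.0 + 11^2.0)
Y = 14.24%

14.24%


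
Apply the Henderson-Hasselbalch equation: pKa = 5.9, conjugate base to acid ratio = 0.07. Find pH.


pH = pKa + log10([A-]/[HA])
pH = 5.9 + log10(0.07)
pH = 4.7451

4.7451


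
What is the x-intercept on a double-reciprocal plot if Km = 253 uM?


x-intercept = -1/Km
= -1/253
= -0.004 1/uM

-0.004 1/uM


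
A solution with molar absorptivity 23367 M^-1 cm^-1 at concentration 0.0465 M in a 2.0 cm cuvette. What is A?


A = epsilon * c * l
A = 23367 * 0.0465 * 2.0
A = 2173.131

2173.131


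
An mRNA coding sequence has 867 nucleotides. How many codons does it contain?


codons = nucleotides / 3
codons = 867 / 3 = 289

289


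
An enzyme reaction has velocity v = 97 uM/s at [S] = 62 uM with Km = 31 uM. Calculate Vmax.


Vmax = v * (Km + [S]) / [S]
Vmax = 97 * (31 + 62) / 62
Vmax = 145.5 uM/s

145.5 uM/s


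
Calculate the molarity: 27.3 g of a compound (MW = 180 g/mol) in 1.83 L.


C = (mass / MW) / volume
C = (27.3 / 180) / 1.83
C = 0.0829 M

0.0829 M


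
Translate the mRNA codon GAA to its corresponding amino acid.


Standard genetic code lookup.
Codon GAA -> Glu

Glu


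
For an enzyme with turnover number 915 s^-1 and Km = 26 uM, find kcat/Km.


Catalytic efficiency = kcat / Km
= 915 / 26
= 35.1923 uM^-1*s^-1

35.1923 uM^-1*s^-1


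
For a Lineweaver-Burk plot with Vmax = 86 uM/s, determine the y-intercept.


y-intercept = 1/Vmax
= 1/86
= 0.0116 s/uM

0.0116 s/uM


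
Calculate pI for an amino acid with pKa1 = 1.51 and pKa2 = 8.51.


pI = (pKa1 + pKa2) / 2
pI = (1.51 + 8.51) / 2
pI = 5.01

5.01


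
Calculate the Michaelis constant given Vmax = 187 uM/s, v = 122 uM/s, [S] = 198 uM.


Km = [S] * (Vmax - v) / v
Km = 198 * (187 - 122) / 122
Km = 105.4918 uM

105.4918 uM


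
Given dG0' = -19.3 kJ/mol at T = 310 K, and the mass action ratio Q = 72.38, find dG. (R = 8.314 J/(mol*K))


dG = dG0' + RT * ln(Q) / 1000
dG = -19.3 + 8.314 * 310 * ln(72.38) / 1000
dG = -8.264 kJ/mol

-8.264 kJ/mol


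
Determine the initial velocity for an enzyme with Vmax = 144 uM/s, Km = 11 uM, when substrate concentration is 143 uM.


v = Vmax * [S] / (Km + [S])
v = 144 * 143 / (11 + 143)
v = 133.7143 uM/s

133.7143 uM/s


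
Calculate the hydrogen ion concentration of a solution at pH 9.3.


[H+] = 10^(-pH)
[H+] = 10^(-9.3)
[H+] = 5.012e-10 M

5.012e-10 M


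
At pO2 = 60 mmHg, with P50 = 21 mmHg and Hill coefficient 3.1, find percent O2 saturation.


Y = pO2^n / (P50^n + pO2^n)
Y = 60^3.1 / (21^3.1 + 60^3.1)
Y = 96.28%

96.28%


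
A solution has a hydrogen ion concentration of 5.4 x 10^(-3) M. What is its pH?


pH = -log10([H+])
pH = -log10(5.4 x 10^(-3))
pH = 2.2676

2.2676


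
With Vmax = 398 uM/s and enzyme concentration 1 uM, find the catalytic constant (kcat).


kcat = Vmax / [E]t
kcat = 398 / 1
kcat = 398.0 s^-1

398.0 s^-1


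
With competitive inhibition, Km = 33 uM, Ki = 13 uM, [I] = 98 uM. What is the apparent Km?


Km_app = Km * (1 + [I]/Ki)
Km_app = 33 * (1 + 98/13)
Km_app = 281.7692 uM

281.7692 uM


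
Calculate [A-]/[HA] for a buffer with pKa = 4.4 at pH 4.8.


[A-]/[HA] = 10^(pH - pKa)
= 10^(4.8 - 4.4)
= 2.5119

2.5119


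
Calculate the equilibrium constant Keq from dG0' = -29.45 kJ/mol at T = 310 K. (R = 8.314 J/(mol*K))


Keq = exp(-dG0 * 1000 / (R * T))
Keq = exp(-(-29.45) * 1000 / (8.314 * 310))
Keq = 91721.2625

91721.2625


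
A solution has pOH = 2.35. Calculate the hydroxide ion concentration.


[OH-] = 10^(-pOH)
[OH-] = 10^(-2.35)
[OH-] = 0.0045 M

0.0045 M


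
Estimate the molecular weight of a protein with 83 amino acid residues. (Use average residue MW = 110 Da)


MW = n_residues * 110 Da
MW = 83 * 110
MW = 9130 Da

9130 Da


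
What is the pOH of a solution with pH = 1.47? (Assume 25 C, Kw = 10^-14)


pOH = 14 - pH
pOH = 14 - 1.47
pOH = 12.53

12.53


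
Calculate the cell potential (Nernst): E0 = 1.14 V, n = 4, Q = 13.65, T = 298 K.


E = E0 - (RT/nF) * ln(Q)
E = 1.14 - (8.314 * 298 / (4 * 96485)) * ln(13.65)
E = 1.1232 V

1.1232 V


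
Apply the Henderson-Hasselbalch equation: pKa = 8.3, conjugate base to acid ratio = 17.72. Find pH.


pH = pKa + log10([A-]/[HA])
pH = 8.3 + log10(17.72)
pH = 9.5485

9.5485


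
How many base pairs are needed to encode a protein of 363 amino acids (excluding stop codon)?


Each amino acid = 1 codon = 3 bp
bp = 363 * 3 = 1089 bp

1089 bp


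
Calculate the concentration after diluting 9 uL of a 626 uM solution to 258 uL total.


C2 = C1 * V1 / V2
C2 = 626 * 9 / 258
C2 = 21.8372 uM

21.8372 uM


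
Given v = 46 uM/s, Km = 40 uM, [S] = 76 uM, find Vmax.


Vmax = v * (Km + [S]) / [S]
Vmax = 46 * (40 + 76) / 76
Vmax = 70.2105 uM/s

70.2105 uM/s


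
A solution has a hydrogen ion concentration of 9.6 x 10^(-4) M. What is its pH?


pH = -log10([H+])
pH = -log10(9.6 x 10^(-4))
pH = 3.0177

3.0177


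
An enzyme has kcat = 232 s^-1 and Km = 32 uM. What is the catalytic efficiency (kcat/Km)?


Catalytic efficiency = kcat / Km
= 232 / 32
= 7.25 uM^-1*s^-1

7.25 uM^-1*s^-1


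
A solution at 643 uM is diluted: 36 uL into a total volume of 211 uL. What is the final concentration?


C2 = C1 * V1 / V2
C2 = 643 * 36 / 211
C2 = 109.7062 uM

109.7062 uM


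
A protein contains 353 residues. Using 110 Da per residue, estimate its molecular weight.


MW = n_residues * 110 Da
MW = 353 * 110
MW = 38830 Da

38830 Da


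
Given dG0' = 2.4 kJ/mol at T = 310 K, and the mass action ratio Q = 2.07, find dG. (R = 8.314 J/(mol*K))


dG = dG0' + RT * ln(Q) / 1000
dG = 2.4 + 8.314 * 310 * ln(2.07) / 1000
dG = 4.2751 kJ/mol

4.2751 kJ/mol


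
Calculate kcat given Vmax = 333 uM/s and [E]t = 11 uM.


kcat = Vmax / [E]t
kcat = 333 / 11
kcat = 30.2727 s^-1

30.2727 s^-1


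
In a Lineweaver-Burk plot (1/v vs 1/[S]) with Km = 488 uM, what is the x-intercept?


x-intercept = -1/Km
= -1/488
= -0.002 1/uM

-0.002 1/uM


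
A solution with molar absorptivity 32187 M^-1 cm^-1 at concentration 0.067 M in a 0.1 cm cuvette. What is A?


A = epsilon * c * l
A = 32187 * 0.067 * 0.1
A = 215.6529

215.6529


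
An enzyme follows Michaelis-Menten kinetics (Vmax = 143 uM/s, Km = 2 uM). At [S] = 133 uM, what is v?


v = Vmax * [S] / (Km + [S])
v = 143 * 133 / (2 + 133)
v = 140.8815 uM/s

140.8815 uM/s


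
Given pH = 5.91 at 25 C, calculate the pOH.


pOH = 14 - pH
pOH = 14 - 5.91
pOH = 8.09

8.09


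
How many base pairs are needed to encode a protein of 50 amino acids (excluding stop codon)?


Each amino acid = 1 codon = 3 bp
bp = 50 * 3 = 150 bp

150 bp


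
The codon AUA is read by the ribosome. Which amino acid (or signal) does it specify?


Standard genetic code lookup.
Codon AUA -> Ile

Ile


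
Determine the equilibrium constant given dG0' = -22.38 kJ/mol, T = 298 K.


Keq = exp(-dG0 * 1000 / (R * T))
Keq = exp(-(-22.38) * 1000 / (8.314 * 298))
Keq = 8375.2582

8375.2582


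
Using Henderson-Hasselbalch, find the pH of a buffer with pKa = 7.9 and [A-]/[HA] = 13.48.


pH = pKa + log10([A-]/[HA])
pH = 7.9 + log10(13.48)
pH = 9.0297

9.0297


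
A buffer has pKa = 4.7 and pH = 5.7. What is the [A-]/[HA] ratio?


[A-]/[HA] = 10^(pH - pKa)
= 10^(5.7 - 4.7)
= 10.0

10.0


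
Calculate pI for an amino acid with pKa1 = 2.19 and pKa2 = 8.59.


pI = (pKa1 + pKa2) / 2
pI = (2.19 + 8.59) / 2
pI = 5.39

5.39


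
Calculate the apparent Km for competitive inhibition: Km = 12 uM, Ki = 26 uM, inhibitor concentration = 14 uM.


Km_app = Km * (1 + [I]/Ki)
Km_app = 12 * (1 + 14/26)
Km_app = 18.4615 uM

18.4615 uM


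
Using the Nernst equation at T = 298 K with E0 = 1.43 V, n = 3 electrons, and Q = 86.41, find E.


E = E0 - (RT/nF) * ln(Q)
E = 1.43 - (8.314 * 298 / (3 * 96485)) * ln(86.41)
E = 1.3918 V

1.3918 V


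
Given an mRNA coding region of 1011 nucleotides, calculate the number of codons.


codons = nucleotides / 3
codons = 1011 / 3 = 337

337


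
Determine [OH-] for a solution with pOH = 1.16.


[OH-] = 10^(-pOH)
[OH-] = 10^(-1.16)
[OH-] = 0.0692 M

0.0692 M


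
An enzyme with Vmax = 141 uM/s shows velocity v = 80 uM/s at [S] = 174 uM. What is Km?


Km = [S] * (Vmax - v) / v
Km = 174 * (141 - 80) / 80
Km = 132.675 uM

132.675 uM


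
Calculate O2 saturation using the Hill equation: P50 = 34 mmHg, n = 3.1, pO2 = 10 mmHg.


Y = pO2^n / (P50^n + pO2^n)
Y = 10^3.1 / (34^3.1 + 10^3.1)
Y = 2.2%

2.2%


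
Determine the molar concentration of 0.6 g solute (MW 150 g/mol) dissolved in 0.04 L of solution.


C = (mass / MW) / volume
C = (0.6 / 150) / 0.04
C = 0.1 M

0.1 M


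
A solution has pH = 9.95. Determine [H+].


[H+] = 10^(-pH)
[H+] = 10^(-9.95)
[H+] = 1.122e-10 M

1.122e-10 M


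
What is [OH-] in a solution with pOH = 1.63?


[OH-] = 10^(-pOH)
[OH-] = 10^(-1.63)
[OH-] = 0.0234 M

0.0234 M


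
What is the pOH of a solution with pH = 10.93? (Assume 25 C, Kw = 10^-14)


pOH = 14 - pH
pOH = 14 - 10.93
pOH = 3.07

3.07


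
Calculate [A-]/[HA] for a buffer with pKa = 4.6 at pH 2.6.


[A-]/[HA] = 10^(pH - pKa)
= 10^(2.6 - 4.6)
= 0.01

0.01


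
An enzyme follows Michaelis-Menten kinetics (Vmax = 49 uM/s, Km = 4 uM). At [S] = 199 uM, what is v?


v = Vmax * [S] / (Km + [S])
v = 49 * 199 / (4 + 199)
v = 48.0345 uM/s

48.0345 uM/s


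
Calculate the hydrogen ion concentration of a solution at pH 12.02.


[H+] = 10^(-pH)
[H+] = 10^(-12.02)
[H+] = 9.550e-13 M

9.550e-13 M


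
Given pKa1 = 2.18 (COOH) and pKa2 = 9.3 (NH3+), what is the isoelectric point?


pI = (pKa1 + pKa2) / 2
pI = (2.18 + 9.3) / 2
pI = 5.74

5.74


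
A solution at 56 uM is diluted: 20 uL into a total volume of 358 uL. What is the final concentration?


C2 = C1 * V1 / V2
C2 = 56 * 20 / 358
C2 = 3.1285 uM

3.1285 uM


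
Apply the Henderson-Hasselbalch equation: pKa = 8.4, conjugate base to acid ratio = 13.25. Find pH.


pH = pKa + log10([A-]/[HA])
pH = 8.4 + log10(13.25)
pH = 9.5222

9.5222


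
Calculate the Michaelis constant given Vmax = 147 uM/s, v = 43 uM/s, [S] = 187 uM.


Km = [S] * (Vmax - v) / v
Km = 187 * (147 - 43) / 43
Km = 452.2791 uM

452.2791 uM


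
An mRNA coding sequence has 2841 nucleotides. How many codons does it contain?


codons = nucleotides / 3
codons = 2841 / 3 = 947

947


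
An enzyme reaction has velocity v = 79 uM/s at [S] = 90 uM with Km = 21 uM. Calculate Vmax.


Vmax = v * (Km + [S]) / [S]
Vmax = 79 * (21 + 90) / 90
Vmax = 97.4333 uM/s

97.4333 uM/s


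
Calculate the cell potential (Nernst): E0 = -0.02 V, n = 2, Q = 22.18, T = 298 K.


E = E0 - (RT/nF) * ln(Q)
E = -0.02 - (8.314 * 298 / (2 * 96485)) * ln(22.18)
E = -0.0598 V

-0.0598 V


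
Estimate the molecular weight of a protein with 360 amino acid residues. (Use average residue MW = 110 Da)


MW = n_residues * 110 Da
MW = 360 * 110
MW = 39600 Da

39600 Da


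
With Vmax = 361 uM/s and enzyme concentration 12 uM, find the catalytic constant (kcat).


kcat = Vmax / [E]t
kcat = 361 / 12
kcat = 30.0833 s^-1

30.0833 s^-1


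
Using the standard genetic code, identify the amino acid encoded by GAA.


Standard genetic code lookup.
Codon GAA -> Glu

Glu


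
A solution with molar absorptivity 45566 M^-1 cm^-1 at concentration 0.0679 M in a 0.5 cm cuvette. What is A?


A = epsilon * c * l
A = 45566 * 0.0679 * 0.5
A = 1546.9657

1546.9657


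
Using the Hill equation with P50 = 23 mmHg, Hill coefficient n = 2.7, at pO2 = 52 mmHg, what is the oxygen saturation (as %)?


Y = pO2^n / (P50^n + pO2^n)
Y = 52^2.7 / (23^2.7 + 52^2.7)
Y = 90.05%

90.05%


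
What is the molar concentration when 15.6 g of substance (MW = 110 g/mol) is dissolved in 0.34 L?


C = (mass / MW) / volume
C = (15.6 / 110) / 0.34
C = 0.4171 M

0.4171 M


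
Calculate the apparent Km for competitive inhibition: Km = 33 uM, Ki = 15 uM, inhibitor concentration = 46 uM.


Km_app = Km * (1 + [I]/Ki)
Km_app = 33 * (1 + 46/15)
Km_app = 134.2 uM

134.2 uM


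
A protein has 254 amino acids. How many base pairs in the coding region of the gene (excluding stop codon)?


Each amino acid = 1 codon = 3 bp
bp = 254 * 3 = 762 bp

762 bp


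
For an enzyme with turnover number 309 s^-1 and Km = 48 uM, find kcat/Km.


Catalytic efficiency = kcat / Km
= 309 / 48
= 6.4375 uM^-1*s^-1

6.4375 uM^-1*s^-1


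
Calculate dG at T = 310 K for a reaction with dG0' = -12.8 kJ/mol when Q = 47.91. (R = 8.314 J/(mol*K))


dG = dG0' + RT * ln(Q) / 1000
dG = -12.8 + 8.314 * 310 * ln(47.91) / 1000
dG = -2.8274 kJ/mol

-2.8274 kJ/mol


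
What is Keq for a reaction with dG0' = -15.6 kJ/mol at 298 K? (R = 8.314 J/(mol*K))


Keq = exp(-dG0 * 1000 / (R * T))
Keq = exp(-(-15.6) * 1000 / (8.314 * 298))
Keq = 542.6622

542.6622


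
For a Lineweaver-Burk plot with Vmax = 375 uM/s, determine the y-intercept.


y-intercept = 1/Vmax
= 1/375
= 0.0027 s/uM

0.0027 s/uM


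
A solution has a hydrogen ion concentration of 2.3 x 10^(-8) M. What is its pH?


pH = -log10([H+])
pH = -log10(2.3 x 10^(-8))
pH = 7.6383

7.6383


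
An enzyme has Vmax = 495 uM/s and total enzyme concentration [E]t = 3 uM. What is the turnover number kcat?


kcat = Vmax / [E]t
kcat = 495 / 3
kcat = 165.0 s^-1

165.0 s^-1


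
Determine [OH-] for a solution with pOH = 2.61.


[OH-] = 10^(-pOH)
[OH-] = 10^(-2.61)
[OH-] = 0.0025 M

0.0025 M


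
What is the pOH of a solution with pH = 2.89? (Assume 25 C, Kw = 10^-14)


pOH = 14 - pH
pOH = 14 - 2.89
pOH = 11.11

11.11


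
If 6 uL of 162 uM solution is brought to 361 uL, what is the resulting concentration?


C2 = C1 * V1 / V2
C2 = 162 * 6 / 361
C2 = 2.6925 uM

2.6925 uM


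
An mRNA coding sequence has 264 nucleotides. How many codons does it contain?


codons = nucleotides / 3
codons = 264 / 3 = 88

88


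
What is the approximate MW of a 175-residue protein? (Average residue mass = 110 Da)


MW = n_residues * 110 Da
MW = 175 * 110
MW = 19250 Da

19250 Da


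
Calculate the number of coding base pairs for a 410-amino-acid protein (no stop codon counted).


Each amino acid = 1 codon = 3 bp
bp = 410 * 3 = 1230 bp

1230 bp


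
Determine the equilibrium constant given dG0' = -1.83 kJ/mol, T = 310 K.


Keq = exp(-dG0 * 1000 / (R * T))
Keq = exp(-(-1.83) * 1000 / (8.314 * 310))
Keq = 2.0341

2.0341


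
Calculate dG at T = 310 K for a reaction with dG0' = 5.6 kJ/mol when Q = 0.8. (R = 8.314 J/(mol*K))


dG = dG0' + RT * ln(Q) / 1000
dG = 5.6 + 8.314 * 310 * ln(0.8) / 1000
dG = 5.0249 kJ/mol

5.0249 kJ/mol


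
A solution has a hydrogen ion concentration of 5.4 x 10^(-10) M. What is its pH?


pH = -log10([H+])
pH = -log10(5.4 x 10^(-10))
pH = 9.2676

9.2676


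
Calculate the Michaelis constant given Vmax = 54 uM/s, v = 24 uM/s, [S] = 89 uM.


Km = [S] * (Vmax - v) / v
Km = 89 * (54 - 24) / 24
Km = 111.25 uM

111.25 uM


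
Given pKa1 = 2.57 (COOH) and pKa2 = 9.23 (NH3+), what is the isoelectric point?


pI = (pKa1 + pKa2) / 2
pI = (2.57 + 9.23) / 2
pI = 5.9

5.9


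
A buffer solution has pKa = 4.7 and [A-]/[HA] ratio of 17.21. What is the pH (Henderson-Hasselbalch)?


pH = pKa + log10([A-]/[HA])
pH = 4.7 + log10(17.21)
pH = 5.9358

5.9358


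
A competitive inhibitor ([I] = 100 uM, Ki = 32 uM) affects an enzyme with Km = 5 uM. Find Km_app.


Km_app = Km * (1 + [I]/Ki)
Km_app = 5 * (1 + 100/32)
Km_app = 20.625 uM

20.625 uM


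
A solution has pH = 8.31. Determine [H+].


[H+] = 10^(-pH)
[H+] = 10^(-8.31)
[H+] = 4.898e-09 M

4.898e-09 M


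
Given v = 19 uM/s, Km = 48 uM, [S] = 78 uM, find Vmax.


Vmax = v * (Km + [S]) / [S]
Vmax = 19 * (48 + 78) / 78
Vmax = 30.6923 uM/s

30.6923 uM/s


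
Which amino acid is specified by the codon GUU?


Standard genetic code lookup.
Codon GUU -> Val

Val


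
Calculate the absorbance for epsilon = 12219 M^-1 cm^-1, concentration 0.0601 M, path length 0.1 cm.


A = epsilon * c * l
A = 12219 * 0.0601 * 0.1
A = 73.4362

73.4362


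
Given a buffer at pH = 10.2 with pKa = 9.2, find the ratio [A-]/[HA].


[A-]/[HA] = 10^(pH - pKa)
= 10^(10.2 - 9.2)
= 10.0

10.0


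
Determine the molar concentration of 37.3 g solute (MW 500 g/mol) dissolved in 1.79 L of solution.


C = (mass / MW) / volume
C = (37.3 / 500) / 1.79
C = 0.0417 M

0.0417 M


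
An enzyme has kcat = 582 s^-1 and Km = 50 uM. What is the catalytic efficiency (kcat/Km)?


Catalytic efficiency = kcat / Km
= 582 / 50
= 11.64 uM^-1*s^-1

11.64 uM^-1*s^-1


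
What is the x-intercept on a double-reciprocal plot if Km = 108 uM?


x-intercept = -1/Km
= -1/108
= -0.0093 1/uM

-0.0093 1/uM


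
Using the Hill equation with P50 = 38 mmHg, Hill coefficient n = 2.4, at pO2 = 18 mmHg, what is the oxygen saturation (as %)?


Y = pO2^n / (P50^n + pO2^n)
Y = 18^2.4 / (38^2.4 + 18^2.4)
Y = 14.27%

14.27%


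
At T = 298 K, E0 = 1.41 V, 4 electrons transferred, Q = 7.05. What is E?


E = E0 - (RT/nF) * ln(Q)
E = 1.41 - (8.314 * 298 / (4 * 96485)) * ln(7.05)
E = 1.3975 V

1.3975 V


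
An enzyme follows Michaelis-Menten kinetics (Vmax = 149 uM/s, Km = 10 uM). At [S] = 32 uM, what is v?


v = Vmax * [S] / (Km + [S])
v = 149 * 32 / (10 + 32)
v = 113.5238 uM/s

113.5238 uM/s


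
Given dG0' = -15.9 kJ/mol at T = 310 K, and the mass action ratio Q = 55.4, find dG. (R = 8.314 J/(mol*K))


dG = dG0' + RT * ln(Q) / 1000
dG = -15.9 + 8.314 * 310 * ln(55.4) / 1000
dG = -5.5531 kJ/mol

-5.5531 kJ/mol


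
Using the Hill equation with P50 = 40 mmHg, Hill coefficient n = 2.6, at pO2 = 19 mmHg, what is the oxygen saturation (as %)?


Y = pO2^n / (P50^n + pO2^n)
Y = 19^2.6 / (40^2.6 + 19^2.6)
Y = 12.61%

12.61%


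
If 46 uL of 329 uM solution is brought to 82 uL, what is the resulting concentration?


C2 = C1 * V1 / V2
C2 = 329 * 46 / 82
C2 = 184.561 uM

184.561 uM


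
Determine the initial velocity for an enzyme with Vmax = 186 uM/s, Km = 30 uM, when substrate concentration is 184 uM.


v = Vmax * [S] / (Km + [S])
v = 186 * 184 / (30 + 184)
v = 159.9252 uM/s

159.9252 uM/s


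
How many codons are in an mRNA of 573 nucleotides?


codons = nucleotides / 3
codons = 573 / 3 = 191

191


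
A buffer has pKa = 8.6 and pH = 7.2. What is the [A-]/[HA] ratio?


[A-]/[HA] = 10^(pH - pKa)
= 10^(7.2 - 8.6)
= 0.0398

0.0398


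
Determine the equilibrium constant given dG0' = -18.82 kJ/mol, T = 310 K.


Keq = exp(-dG0 * 1000 / (R * T))
Keq = exp(-(-18.82) * 1000 / (8.314 * 310))
Keq = 1483.415

1483.415


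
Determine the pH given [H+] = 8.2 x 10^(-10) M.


pH = -log10([H+])
pH = -log10(8.2 x 10^(-10))
pH = 9.0862

9.0862


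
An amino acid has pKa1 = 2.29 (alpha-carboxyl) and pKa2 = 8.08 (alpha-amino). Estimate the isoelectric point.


pI = (pKa1 + pKa2) / 2
pI = (2.29 + 8.08) / 2
pI = 5.185

5.185


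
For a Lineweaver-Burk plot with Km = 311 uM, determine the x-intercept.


x-intercept = -1/Km
= -1/311
= -0.0032 1/uM

-0.0032 1/uM


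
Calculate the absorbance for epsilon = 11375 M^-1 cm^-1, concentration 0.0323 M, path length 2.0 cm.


A = epsilon * c * l
A = 11375 * 0.0323 * 2.0
A = 734.825

734.825


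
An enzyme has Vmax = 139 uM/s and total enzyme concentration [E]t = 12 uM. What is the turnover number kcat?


kcat = Vmax / [E]t
kcat = 139 / 12
kcat = 11.5833 s^-1

11.5833 s^-1


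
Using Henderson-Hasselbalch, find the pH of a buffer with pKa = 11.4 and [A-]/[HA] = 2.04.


pH = pKa + log10([A-]/[HA])
pH = 11.4 + log10(2.04)
pH = 11.7096

11.7096


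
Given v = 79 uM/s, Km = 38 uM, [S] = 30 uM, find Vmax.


Vmax = v * (Km + [S]) / [S]
Vmax = 79 * (38 + 30) / 30
Vmax = 179.0667 uM/s

179.0667 uM/s


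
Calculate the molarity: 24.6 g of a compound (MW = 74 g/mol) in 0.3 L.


C = (mass / MW) / volume
C = (24.6 / 74) / 0.3
C = 1.1081 M

1.1081 M


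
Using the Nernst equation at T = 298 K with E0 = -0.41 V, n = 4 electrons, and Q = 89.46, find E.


E = E0 - (RT/nF) * ln(Q)
E = -0.41 - (8.314 * 298 / (4 * 96485)) * ln(89.46)
E = -0.4388 V

-0.4388 V


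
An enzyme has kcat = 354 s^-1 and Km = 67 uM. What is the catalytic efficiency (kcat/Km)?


Catalytic efficiency = kcat / Km
= 354 / 67
= 5.2836 uM^-1*s^-1

5.2836 uM^-1*s^-1


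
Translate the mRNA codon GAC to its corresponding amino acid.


Standard genetic code lookup.
Codon GAC -> Asp

Asp


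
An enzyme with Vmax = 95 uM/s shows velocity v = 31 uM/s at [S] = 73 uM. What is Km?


Km = [S] * (Vmax - v) / v
Km = 73 * (95 - 31) / 31
Km = 150.7097 uM

150.7097 uM


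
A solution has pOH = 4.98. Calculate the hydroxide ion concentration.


[OH-] = 10^(-pOH)
[OH-] = 10^(-4.98)
[OH-] = 1.047e-05 M

1.047e-05 M


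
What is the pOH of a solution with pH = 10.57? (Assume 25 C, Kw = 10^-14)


pOH = 14 - pH
pOH = 14 - 10.57
pOH = 3.43

3.43


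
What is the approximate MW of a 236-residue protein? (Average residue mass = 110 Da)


MW = n_residues * 110 Da
MW = 236 * 110
MW = 25960 Da

25960 Da


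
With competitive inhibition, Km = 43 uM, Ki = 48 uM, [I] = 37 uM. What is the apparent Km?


Km_app = Km * (1 + [I]/Ki)
Km_app = 43 * (1 + 37/48)
Km_app = 76.1458 uM

76.1458 uM


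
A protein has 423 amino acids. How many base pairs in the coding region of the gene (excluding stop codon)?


Each amino acid = 1 codon = 3 bp
bp = 423 * 3 = 1269 bp

1269 bp


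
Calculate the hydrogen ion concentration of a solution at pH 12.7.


[H+] = 10^(-pH)
[H+] = 10^(-12.7)
[H+] = 1.995e-13 M

1.995e-13 M


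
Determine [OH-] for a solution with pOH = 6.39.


[OH-] = 10^(-pOH)
[OH-] = 10^(-6.39)
[OH-] = 4.074e-07 M

4.074e-07 M


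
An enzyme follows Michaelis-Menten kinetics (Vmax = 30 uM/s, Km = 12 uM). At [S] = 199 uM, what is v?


v = Vmax * [S] / (Km + [S])
v = 30 * 199 / (12 + 199)
v = 28.2938 uM/s

28.2938 uM/s


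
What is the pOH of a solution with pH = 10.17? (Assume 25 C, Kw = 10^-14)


pOH = 14 - pH
pOH = 14 - 10.17
pOH = 3.83

3.83


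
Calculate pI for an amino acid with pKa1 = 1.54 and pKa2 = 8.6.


pI = (pKa1 + pKa2) / 2
pI = (1.54 + 8.6) / 2
pI = 5.07

5.07


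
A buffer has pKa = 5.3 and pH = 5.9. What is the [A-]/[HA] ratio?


[A-]/[HA] = 10^(pH - pKa)
= 10^(5.9 - 5.3)
= 3.9811

3.9811


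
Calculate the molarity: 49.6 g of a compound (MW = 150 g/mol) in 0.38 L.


C = (mass / MW) / volume
C = (49.6 / 150) / 0.38
C = 0.8702 M

0.8702 M


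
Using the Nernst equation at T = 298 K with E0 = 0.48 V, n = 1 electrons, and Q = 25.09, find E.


E = E0 - (RT/nF) * ln(Q)
E = 0.48 - (8.314 * 298 / (1 * 96485)) * ln(25.09)
E = 0.3973 V

0.3973 V


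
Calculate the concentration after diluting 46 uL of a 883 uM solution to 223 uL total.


C2 = C1 * V1 / V2
C2 = 883 * 46 / 223
C2 = 182.1435 uM

182.1435 uM


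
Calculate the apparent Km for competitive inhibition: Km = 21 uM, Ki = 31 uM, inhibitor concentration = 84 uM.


Km_app = Km * (1 + [I]/Ki)
Km_app = 21 * (1 + 84/31)
Km_app = 77.9032 uM

77.9032 uM


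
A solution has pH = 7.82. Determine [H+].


[H+] = 10^(-pH)
[H+] = 10^(-7.82)
[H+] = 1.514e-08 M

1.514e-08 M


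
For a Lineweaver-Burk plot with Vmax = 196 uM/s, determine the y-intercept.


y-intercept = 1/Vmax
= 1/196
= 0.0051 s/uM

0.0051 s/uM


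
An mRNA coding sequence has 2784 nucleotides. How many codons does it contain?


codons = nucleotides / 3
codons = 2784 / 3 = 928

928


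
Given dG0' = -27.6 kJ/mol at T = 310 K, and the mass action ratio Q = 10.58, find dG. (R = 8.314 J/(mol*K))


dG = dG0' + RT * ln(Q) / 1000
dG = -27.6 + 8.314 * 310 * ln(10.58) / 1000
dG = -21.5201 kJ/mol

-21.5201 kJ/mol


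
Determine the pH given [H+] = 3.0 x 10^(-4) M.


pH = -log10([H+])
pH = -log10(3.0 x 10^(-4))
pH = 3.5229

3.5229


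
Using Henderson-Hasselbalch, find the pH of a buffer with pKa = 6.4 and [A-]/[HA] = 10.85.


pH = pKa + log10([A-]/[HA])
pH = 6.4 + log10(10.85)
pH = 7.4354

7.4354


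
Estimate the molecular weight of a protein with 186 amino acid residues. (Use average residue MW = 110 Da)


MW = n_residues * 110 Da
MW = 186 * 110
MW = 20460 Da

20460 Da


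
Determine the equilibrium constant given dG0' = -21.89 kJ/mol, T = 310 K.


Keq = exp(-dG0 * 1000 / (R * T))
Keq = exp(-(-21.89) * 1000 / (8.314 * 310))
Keq = 4881.7192

4881.7192


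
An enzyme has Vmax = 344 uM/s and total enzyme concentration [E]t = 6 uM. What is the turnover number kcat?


kcat = Vmax / [E]t
kcat = 344 / 6
kcat = 57.3333 s^-1

57.3333 s^-1


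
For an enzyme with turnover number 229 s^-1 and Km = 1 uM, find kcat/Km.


Catalytic efficiency = kcat / Km
= 229 / 1
= 229.0 uM^-1*s^-1

229.0 uM^-1*s^-1


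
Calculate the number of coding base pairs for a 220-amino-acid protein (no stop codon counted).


Each amino acid = 1 codon = 3 bp
bp = 220 * 3 = 660 bp

660 bp


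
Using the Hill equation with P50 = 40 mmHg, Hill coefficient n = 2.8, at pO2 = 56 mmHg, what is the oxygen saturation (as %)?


Y = pO2^n / (P50^n + pO2^n)
Y = 56^2.8 / (40^2.8 + 56^2.8)
Y = 71.95%

71.95%


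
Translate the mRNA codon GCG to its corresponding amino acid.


Standard genetic code lookup.
Codon GCG -> Ala

Ala


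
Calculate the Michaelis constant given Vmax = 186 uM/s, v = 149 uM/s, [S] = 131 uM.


Km = [S] * (Vmax - v) / v
Km = 131 * (186 - 149) / 149
Km = 32.5302 uM

32.5302 uM


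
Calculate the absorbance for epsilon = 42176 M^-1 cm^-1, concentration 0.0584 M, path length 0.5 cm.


A = epsilon * c * l
A = 42176 * 0.0584 * 0.5
A = 1231.5392

1231.5392


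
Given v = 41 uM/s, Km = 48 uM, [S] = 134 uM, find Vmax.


Vmax = v * (Km + [S]) / [S]
Vmax = 41 * (48 + 134) / 134
Vmax = 55.6866 uM/s

55.6866 uM/s


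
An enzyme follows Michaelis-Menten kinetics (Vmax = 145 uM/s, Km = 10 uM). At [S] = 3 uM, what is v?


v = Vmax * [S] / (Km + [S])
v = 145 * 3 / (10 + 3)
v = 33.4615 uM/s

33.4615 uM/s


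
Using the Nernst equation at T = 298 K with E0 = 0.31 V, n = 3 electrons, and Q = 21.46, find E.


E = E0 - (RT/nF) * ln(Q)
E = 0.31 - (8.314 * 298 / (3 * 96485)) * ln(21.46)
E = 0.2838 V

0.2838 V


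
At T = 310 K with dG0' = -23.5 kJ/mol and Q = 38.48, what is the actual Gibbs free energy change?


dG = dG0' + RT * ln(Q) / 1000
dG = -23.5 + 8.314 * 310 * ln(38.48) / 1000
dG = -14.0924 kJ/mol

-14.0924 kJ/mol


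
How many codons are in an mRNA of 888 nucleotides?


codons = nucleotides / 3
codons = 888 / 3 = 296

296


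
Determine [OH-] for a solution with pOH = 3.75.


[OH-] = 10^(-pOH)
[OH-] = 10^(-3.75)
[OH-] = 1.778e-04 M

1.778e-04 M


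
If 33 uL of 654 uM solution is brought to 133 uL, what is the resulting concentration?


C2 = C1 * V1 / V2
C2 = 654 * 33 / 133
C2 = 162.2707 uM

162.2707 uM


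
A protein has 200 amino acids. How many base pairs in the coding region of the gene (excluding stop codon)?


Each amino acid = 1 codon = 3 bp
bp = 200 * 3 = 600 bp

600 bp


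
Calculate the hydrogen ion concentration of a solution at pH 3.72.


[H+] = 10^(-pH)
[H+] = 10^(-3.72)
[H+] = 1.905e-04 M

1.905e-04 M


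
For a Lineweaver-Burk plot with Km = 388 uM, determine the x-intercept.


x-intercept = -1/Km
= -1/388
= -0.0026 1/uM

-0.0026 1/uM


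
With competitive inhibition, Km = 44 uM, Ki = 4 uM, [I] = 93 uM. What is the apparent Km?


Km_app = Km * (1 + [I]/Ki)
Km_app = 44 * (1 + 93/4)
Km_app = 1067.0 uM

1067.0 uM


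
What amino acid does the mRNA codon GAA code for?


Standard genetic code lookup.
Codon GAA -> Glu

Glu


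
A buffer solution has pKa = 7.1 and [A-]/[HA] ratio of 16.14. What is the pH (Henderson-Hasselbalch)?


pH = pKa + log10([A-]/[HA])
pH = 7.1 + log10(16.14)
pH = 8.3079

8.3079


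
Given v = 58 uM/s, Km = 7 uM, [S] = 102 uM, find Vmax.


Vmax = v * (Km + [S]) / [S]
Vmax = 58 * (7 + 102) / 102
Vmax = 61.9804 uM/s

61.9804 uM/s


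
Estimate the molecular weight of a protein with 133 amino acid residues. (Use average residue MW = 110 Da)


MW = n_residues * 110 Da
MW = 133 * 110
MW = 14630 Da

14630 Da


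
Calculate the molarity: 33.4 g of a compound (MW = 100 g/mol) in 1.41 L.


C = (mass / MW) / volume
C = (33.4 / 100) / 1.41
C = 0.2369 M

0.2369 M


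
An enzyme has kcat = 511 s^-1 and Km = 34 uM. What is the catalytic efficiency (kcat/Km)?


Catalytic efficiency = kcat / Km
= 511 / 34
= 15.0294 uM^-1*s^-1

15.0294 uM^-1*s^-1


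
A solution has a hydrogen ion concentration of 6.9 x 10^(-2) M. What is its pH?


pH = -log10([H+])
pH = -log10(6.9 x 10^(-2))
pH = 1.1612

1.1612


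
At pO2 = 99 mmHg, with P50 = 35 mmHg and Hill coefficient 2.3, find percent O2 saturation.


Y = pO2^n / (P50^n + pO2^n)
Y = 99^2.3 / (35^2.3 + 99^2.3)
Y = 91.62%

91.62%


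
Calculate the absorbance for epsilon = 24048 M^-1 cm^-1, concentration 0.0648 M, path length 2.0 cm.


A = epsilon * c * l
A = 24048 * 0.0648 * 2.0
A = 3116.6208

3116.6208


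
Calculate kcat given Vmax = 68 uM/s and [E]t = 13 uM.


kcat = Vmax / [E]t
kcat = 68 / 13
kcat = 5.2308 s^-1

5.2308 s^-1


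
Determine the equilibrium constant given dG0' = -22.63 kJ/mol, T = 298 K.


Keq = exp(-dG0 * 1000 / (R * T))
Keq = exp(-(-22.63) * 1000 / (8.314 * 298))
Keq = 9264.4746

9264.4746


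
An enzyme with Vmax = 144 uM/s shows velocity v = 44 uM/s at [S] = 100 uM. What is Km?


Km = [S] * (Vmax - v) / v
Km = 100 * (144 - 44) / 44
Km = 227.2727 uM

227.2727 uM


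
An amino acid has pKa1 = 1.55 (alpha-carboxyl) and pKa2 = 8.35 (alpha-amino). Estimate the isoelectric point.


pI = (pKa1 + pKa2) / 2
pI = (1.55 + 8.35) / 2
pI = 4.95

4.95


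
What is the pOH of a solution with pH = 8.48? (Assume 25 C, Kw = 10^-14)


pOH = 14 - pH
pOH = 14 - 8.48
pOH = 5.52

5.52


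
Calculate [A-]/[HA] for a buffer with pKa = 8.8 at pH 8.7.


[A-]/[HA] = 10^(pH - pKa)
= 10^(8.7 - 8.8)
= 0.7943

0.7943


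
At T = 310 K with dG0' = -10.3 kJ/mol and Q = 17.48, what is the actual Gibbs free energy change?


dG = dG0' + RT * ln(Q) / 1000
dG = -10.3 + 8.314 * 310 * ln(17.48) / 1000
dG = -2.9261 kJ/mol

-2.9261 kJ/mol


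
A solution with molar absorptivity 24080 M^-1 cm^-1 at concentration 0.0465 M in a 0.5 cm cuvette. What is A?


A = epsilon * c * l
A = 24080 * 0.0465 * 0.5
A = 559.86

559.86


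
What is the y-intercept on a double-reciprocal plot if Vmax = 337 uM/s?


y-intercept = 1/Vmax
= 1/337
= 0.003 s/uM

0.003 s/uM


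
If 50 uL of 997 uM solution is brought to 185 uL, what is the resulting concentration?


C2 = C1 * V1 / V2
C2 = 997 * 50 / 185
C2 = 269.4595 uM

269.4595 uM


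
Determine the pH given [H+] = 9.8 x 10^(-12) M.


pH = -log10([H+])
pH = -log10(9.8 x 10^(-12))
pH = 11.0088

11.0088


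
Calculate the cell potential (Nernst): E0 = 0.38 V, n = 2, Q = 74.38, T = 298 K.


E = E0 - (RT/nF) * ln(Q)
E = 0.38 - (8.314 * 298 / (2 * 96485)) * ln(74.38)
E = 0.3247 V

0.3247 V


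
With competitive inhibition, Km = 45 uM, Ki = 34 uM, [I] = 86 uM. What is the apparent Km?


Km_app = Km * (1 + [I]/Ki)
Km_app = 45 * (1 + 86/34)
Km_app = 158.8235 uM

158.8235 uM


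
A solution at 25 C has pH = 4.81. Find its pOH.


pOH = 14 - pH
pOH = 14 - 4.81
pOH = 9.19

9.19


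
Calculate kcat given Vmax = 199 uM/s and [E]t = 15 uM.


kcat = Vmax / [E]t
kcat = 199 / 15
kcat = 13.2667 s^-1

13.2667 s^-1


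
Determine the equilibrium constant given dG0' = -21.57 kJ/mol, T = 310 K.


Keq = exp(-dG0 * 1000 / (R * T))
Keq = exp(-(-21.57) * 1000 / (8.314 * 310))
Keq = 4311.7266

4311.7266


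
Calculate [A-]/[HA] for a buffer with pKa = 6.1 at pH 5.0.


[A-]/[HA] = 10^(pH - pKa)
= 10^(5.0 - 6.1)
= 0.0794

0.0794


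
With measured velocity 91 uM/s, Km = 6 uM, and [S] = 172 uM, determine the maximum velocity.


Vmax = v * (Km + [S]) / [S]
Vmax = 91 * (6 + 172) / 172
Vmax = 94.1744 uM/s

94.1744 uM/s


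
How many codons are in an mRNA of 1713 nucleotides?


codons = nucleotides / 3
codons = 1713 / 3 = 571

571


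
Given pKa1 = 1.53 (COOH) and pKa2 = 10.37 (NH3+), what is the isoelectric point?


pI = (pKa1 + pKa2) / 2
pI = (1.53 + 10.37) / 2
pI = 5.95

5.95


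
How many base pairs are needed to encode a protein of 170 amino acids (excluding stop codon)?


Each amino acid = 1 codon = 3 bp
bp = 170 * 3 = 510 bp

510 bp


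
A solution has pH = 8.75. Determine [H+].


[H+] = 10^(-pH)
[H+] = 10^(-8.75)
[H+] = 1.778e-09 M

1.778e-09 M


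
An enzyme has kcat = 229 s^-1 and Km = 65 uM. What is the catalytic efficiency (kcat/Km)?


Catalytic efficiency = kcat / Km
= 229 / 65
= 3.5231 uM^-1*s^-1

3.5231 uM^-1*s^-1


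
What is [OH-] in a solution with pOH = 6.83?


[OH-] = 10^(-pOH)
[OH-] = 10^(-6.83)
[OH-] = 1.479e-07 M

1.479e-07 M


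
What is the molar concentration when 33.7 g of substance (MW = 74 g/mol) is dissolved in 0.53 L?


C = (mass / MW) / volume
C = (33.7 / 74) / 0.53
C = 0.8593 M

0.8593 M


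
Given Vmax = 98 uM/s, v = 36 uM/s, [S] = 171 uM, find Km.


Km = [S] * (Vmax - v) / v
Km = 171 * (98 - 36) / 36
Km = 294.5 uM

294.5 uM


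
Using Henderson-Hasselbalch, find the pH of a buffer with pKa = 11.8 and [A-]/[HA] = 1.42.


pH = pKa + log10([A-]/[HA])
pH = 11.8 + log10(1.42)
pH = 11.9523

11.9523


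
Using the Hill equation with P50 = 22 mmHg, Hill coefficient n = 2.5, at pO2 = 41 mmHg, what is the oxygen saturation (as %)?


Y = pO2^n / (P50^n + pO2^n)
Y = 41^2.5 / (22^2.5 + 41^2.5)
Y = 82.58%

82.58%


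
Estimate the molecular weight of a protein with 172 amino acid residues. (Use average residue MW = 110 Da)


MW = n_residues * 110 Da
MW = 172 * 110
MW = 18920 Da

18920 Da


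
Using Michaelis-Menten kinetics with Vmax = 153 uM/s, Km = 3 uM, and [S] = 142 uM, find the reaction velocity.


v = Vmax * [S] / (Km + [S])
v = 153 * 142 / (3 + 142)
v = 149.8345 uM/s

149.8345 uM/s


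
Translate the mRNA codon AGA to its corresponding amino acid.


Standard genetic code lookup.
Codon AGA -> Arg

Arg


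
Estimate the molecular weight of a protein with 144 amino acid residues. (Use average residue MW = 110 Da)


MW = n_residues * 110 Da
MW = 144 * 110
MW = 15840 Da

15840 Da


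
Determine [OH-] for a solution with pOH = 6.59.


[OH-] = 10^(-pOH)
[OH-] = 10^(-6.59)
[OH-] = 2.570e-07 M

2.570e-07 M


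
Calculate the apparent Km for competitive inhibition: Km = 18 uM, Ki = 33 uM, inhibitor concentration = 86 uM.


Km_app = Km * (1 + [I]/Ki)
Km_app = 18 * (1 + 86/33)
Km_app = 64.9091 uM

64.9091 uM


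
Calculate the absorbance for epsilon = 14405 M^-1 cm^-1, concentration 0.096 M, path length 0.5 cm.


A = epsilon * c * l
A = 14405 * 0.096 * 0.5
A = 691.44

691.44


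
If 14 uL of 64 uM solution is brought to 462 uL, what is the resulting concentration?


C2 = C1 * V1 / V2
C2 = 64 * 14 / 462
C2 = 1.9394 uM

1.9394 uM


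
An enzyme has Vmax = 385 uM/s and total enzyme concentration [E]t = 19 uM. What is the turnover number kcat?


kcat = Vmax / [E]t
kcat = 385 / 19
kcat = 20.2632 s^-1

20.2632 s^-1


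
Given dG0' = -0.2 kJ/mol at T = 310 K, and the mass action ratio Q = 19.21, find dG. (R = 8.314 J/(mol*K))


dG = dG0' + RT * ln(Q) / 1000
dG = -0.2 + 8.314 * 310 * ln(19.21) / 1000
dG = 7.4172 kJ/mol

7.4172 kJ/mol


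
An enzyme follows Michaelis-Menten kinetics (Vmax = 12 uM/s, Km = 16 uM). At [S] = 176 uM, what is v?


v = Vmax * [S] / (Km + [S])
v = 12 * 176 / (16 + 176)
v = 11.0 uM/s

11.0 uM/s


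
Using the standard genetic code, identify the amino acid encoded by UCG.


Standard genetic code lookup.
Codon UCG -> Ser

Ser


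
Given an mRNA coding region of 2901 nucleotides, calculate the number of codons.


codons = nucleotides / 3
codons = 2901 / 3 = 967

967


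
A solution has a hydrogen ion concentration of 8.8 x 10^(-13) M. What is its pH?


pH = -log10([H+])
pH = -log10(8.8 x 10^(-13))
pH = 12.0555

12.0555


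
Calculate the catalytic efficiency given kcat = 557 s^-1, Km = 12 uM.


Catalytic efficiency = kcat / Km
= 557 / 12
= 46.4167 uM^-1*s^-1

46.4167 uM^-1*s^-1


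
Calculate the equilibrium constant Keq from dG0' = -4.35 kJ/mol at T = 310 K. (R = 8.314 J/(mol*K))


Keq = exp(-dG0 * 1000 / (R * T))
Keq = exp(-(-4.35) * 1000 / (8.314 * 310))
Keq = 5.4075

5.4075


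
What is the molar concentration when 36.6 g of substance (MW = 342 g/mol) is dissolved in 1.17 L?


C = (mass / MW) / volume
C = (36.6 / 342) / 1.17
C = 0.0915 M

0.0915 M


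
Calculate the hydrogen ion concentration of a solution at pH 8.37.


[H+] = 10^(-pH)
[H+] = 10^(-8.37)
[H+] = 4.266e-09 M

4.266e-09 M


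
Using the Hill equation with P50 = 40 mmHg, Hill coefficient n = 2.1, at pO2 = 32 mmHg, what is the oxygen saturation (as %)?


Y = pO2^n / (P50^n + pO2^n)
Y = 32^2.1 / (40^2.1 + 32^2.1)
Y = 38.49%

38.49%


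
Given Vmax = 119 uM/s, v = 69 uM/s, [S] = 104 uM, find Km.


Km = [S] * (Vmax - v) / v
Km = 104 * (119 - 69) / 69
Km = 75.3623 uM

75.3623 uM
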